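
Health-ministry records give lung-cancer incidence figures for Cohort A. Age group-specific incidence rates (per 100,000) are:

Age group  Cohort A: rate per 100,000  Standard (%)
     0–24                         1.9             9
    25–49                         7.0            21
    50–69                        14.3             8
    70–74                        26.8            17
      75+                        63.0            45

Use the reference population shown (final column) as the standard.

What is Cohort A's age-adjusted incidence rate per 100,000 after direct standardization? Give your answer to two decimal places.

Standard weights: 0.09, 0.21, 0.08, 0.17, 0.45.
Standardized rate: 0.0900×1.9 + 0.2100×7.0 + 0.0800×14.3 + 0.1700×26.8 + 0.4500×63.0 = 35.6910 per 100,000.

35.69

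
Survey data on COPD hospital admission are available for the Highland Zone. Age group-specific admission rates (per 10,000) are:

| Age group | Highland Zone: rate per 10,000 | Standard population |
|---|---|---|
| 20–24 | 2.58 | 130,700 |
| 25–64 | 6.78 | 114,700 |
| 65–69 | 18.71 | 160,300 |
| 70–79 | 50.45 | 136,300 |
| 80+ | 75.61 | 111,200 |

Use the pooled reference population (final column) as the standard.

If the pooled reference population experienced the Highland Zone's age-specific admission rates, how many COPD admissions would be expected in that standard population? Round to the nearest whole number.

1940

Expected COPD admissions = Σ (standard pop × age-specific rate ÷ 10,000)
= 130,700×2.58/10,000 + 114,700×6.78/10,000 + 160,300×18.71/10,000 + 136,300×50.45/10,000 + 111,200×75.61/10,000
= 33.72 + 77.77 + 299.92 + 687.63 + 840.78 = 1939.83.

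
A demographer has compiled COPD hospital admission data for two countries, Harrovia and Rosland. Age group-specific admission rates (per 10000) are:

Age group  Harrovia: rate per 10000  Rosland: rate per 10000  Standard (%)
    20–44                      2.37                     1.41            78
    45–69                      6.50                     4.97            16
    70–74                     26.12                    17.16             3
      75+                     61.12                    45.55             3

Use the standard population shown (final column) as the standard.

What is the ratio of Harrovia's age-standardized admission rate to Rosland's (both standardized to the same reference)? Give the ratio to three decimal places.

Standard weights: 0.78, 0.16, 0.03, 0.03.
Harrovia: 0.7800×2.37 + 0.1600×6.50 + 0.0300×26.12 + 0.0300×61.12 = 5.5058 per 10000.
Rosland: 0.7800×1.41 + 0.1600×4.97 + 0.0300×17.16 + 0.0300×45.55 = 3.7763 per 10000.
Ratio = 5.5058 ÷ 3.7763 = 1.45799.

1.458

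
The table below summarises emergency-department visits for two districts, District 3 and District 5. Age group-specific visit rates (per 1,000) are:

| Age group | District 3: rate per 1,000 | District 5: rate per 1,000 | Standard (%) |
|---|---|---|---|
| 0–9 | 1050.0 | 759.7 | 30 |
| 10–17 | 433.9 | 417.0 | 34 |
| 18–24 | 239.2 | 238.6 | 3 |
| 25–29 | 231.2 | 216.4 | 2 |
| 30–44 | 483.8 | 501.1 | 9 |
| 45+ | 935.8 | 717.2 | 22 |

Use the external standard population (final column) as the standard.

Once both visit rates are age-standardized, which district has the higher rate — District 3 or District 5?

District 3

Standard weights: 0.30, 0.34, 0.03, 0.02, 0.09, 0.22.
District 3: 0.3000×1050.0 + 0.3400×433.9 + 0.0300×239.2 + 0.0200×231.2 + 0.0900×483.8 + 0.2200×935.8 = 723.7440 per 1,000.
District 5: 0.3000×759.7 + 0.3400×417.0 + 0.0300×238.6 + 0.0200×216.4 + 0.0900×501.1 + 0.2200×717.2 = 584.0590 per 1,000.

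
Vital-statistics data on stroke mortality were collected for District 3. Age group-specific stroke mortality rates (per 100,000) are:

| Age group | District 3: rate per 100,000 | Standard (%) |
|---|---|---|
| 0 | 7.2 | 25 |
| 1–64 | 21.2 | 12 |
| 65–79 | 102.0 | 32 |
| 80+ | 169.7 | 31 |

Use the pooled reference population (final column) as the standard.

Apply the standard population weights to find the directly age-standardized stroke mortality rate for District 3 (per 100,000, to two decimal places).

89.59

Standard weights: 0.25, 0.12, 0.32, 0.31.
Standardized rate: 0.2500×7.2 + 0.1200×21.2 + 0.3200×102.0 + 0.3100×169.7 = 89.5910 per 100,000.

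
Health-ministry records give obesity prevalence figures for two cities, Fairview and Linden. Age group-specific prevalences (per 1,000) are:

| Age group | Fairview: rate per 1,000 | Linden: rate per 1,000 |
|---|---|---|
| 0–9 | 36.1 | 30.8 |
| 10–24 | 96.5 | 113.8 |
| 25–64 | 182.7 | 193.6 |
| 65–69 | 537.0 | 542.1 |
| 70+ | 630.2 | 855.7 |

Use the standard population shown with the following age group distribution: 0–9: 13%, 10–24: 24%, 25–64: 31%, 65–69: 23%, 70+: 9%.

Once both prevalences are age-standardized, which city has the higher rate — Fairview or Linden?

Linden

Standard weights: 0.13, 0.24, 0.31, 0.23, 0.09.
Fairview: 0.1300×36.1 + 0.2400×96.5 + 0.3100×182.7 + 0.2300×537.0 + 0.0900×630.2 = 264.7180 per 1,000.
Linden: 0.1300×30.8 + 0.2400×113.8 + 0.3100×193.6 + 0.2300×542.1 + 0.0900×855.7 = 293.0280 per 1,000.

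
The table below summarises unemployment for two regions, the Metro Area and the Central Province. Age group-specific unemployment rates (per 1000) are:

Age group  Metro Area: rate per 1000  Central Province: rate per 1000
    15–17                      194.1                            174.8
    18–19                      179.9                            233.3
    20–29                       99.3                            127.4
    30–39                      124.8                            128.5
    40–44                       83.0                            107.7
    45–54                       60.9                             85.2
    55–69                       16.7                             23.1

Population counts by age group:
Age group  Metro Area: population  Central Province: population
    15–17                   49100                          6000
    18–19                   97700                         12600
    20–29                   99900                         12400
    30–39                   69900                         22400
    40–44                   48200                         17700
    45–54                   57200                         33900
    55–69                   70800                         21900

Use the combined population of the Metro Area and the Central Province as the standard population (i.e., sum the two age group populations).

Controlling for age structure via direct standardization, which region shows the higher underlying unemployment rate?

Combined standard total = 619700; weights = 0.0889, 0.1780, 0.1812, 0.1489, 0.1063, 0.1470, 0.1496.
The Metro Area: 0.0889×194.1 + 0.1780×179.9 + 0.1812×99.3 + 0.1489×124.8 + 0.1063×83.0 + 0.1470×60.9 + 0.1496×16.7 = 106.1386 per 1000.
The Central Province: 0.0889×174.8 + 0.1780×233.3 + 0.1812×127.4 + 0.1489×128.5 + 0.1063×107.7 + 0.1470×85.2 + 0.1496×23.1 = 126.7267 per 1000.
The crude rates (110.42 vs 108.33) would put the Metro Area higher, but that reflects its age composition; once standardized to a common age structure, the Central Province has the higher underlying rate.

Central Province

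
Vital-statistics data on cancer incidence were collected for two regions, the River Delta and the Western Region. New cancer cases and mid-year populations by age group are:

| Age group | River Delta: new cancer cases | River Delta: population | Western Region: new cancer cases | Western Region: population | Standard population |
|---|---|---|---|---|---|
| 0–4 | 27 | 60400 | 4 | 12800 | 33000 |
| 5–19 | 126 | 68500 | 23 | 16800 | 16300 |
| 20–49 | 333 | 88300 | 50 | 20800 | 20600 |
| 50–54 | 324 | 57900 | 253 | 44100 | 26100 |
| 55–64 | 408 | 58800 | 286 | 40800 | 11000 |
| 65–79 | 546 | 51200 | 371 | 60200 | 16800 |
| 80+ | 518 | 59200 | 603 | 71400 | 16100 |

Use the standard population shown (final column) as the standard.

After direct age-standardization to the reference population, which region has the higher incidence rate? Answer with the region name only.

River Delta

Age-specific rates per 100000 for the River Delta: 44.70, 183.94, 377.12, 559.59, 693.88, 1066.41, 875.00.
For the Western Region: 31.25, 136.90, 240.38, 573.70, 700.98, 616.28, 844.54.
Standard total = 139900; weights = 0.2359, 0.1165, 0.1472, 0.1866, 0.0786, 0.1201, 0.1151.
The River Delta: 0.2359×44.70 + 0.1165×183.94 + 0.1472×377.12 + 0.1866×559.59 + 0.0786×693.88 + 0.1201×1066.41 + 0.1151×875.00 = 475.2188 per 100000.
The Western Region: 0.2359×31.25 + 0.1165×136.90 + 0.1472×240.38 + 0.1866×573.70 + 0.0786×700.98 + 0.1201×616.28 + 0.1151×844.54 = 392.0623 per 100000.
The crude rates (513.62 vs 595.73) would put the Western Region higher, but that reflects its age composition; once standardized to a common age structure, the River Delta has the higher underlying rate.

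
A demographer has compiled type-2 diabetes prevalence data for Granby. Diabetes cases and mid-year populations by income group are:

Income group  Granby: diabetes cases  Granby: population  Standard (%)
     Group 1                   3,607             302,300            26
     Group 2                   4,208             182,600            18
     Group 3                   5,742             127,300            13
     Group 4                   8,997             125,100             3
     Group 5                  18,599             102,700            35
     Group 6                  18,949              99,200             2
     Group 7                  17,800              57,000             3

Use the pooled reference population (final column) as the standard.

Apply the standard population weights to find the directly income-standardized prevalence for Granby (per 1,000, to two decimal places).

91.85

Income-specific rates per 1,000 for Granby: 11.932, 23.045, 45.106, 71.918, 181.100, 191.018, 312.281.
Standard weights: 0.26, 0.18, 0.13, 0.03, 0.35, 0.02, 0.03.
Standardized rate: 0.2600×11.932 + 0.1800×23.045 + 0.1300×45.106 + 0.0300×71.918 + 0.3500×181.100 + 0.0200×191.018 + 0.0300×312.281 = 91.8456 per 1,000.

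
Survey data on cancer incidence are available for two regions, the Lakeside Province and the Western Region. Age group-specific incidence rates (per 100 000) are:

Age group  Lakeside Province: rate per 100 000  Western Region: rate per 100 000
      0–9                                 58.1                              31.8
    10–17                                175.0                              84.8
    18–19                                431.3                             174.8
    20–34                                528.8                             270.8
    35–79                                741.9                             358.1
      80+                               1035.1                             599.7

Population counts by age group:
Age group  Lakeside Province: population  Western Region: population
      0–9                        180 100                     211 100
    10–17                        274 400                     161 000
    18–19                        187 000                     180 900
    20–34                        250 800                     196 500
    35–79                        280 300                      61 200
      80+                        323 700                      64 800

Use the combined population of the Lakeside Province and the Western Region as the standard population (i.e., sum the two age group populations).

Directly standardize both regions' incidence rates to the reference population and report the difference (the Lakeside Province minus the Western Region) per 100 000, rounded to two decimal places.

235.92

Combined standard total = 2 371 800; weights = 0.1649, 0.1836, 0.1551, 0.1886, 0.1440, 0.1638.
The Lakeside Province: 0.1649×58.1 + 0.1836×175.0 + 0.1551×431.3 + 0.1886×528.8 + 0.1440×741.9 + 0.1638×1035.1 = 484.7063 per 100 000.
The Western Region: 0.1649×31.8 + 0.1836×84.8 + 0.1551×174.8 + 0.1886×270.8 + 0.1440×358.1 + 0.1638×599.7 = 248.7876 per 100 000.
Difference = 484.7063 − 248.7876 = 235.9187.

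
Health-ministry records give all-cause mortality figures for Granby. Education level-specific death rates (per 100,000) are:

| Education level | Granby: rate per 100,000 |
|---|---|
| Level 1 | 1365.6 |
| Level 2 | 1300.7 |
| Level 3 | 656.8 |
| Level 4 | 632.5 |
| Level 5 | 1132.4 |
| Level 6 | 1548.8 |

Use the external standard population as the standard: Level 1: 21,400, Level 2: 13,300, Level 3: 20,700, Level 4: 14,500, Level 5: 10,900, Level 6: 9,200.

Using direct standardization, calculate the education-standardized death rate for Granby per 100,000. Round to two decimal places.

1065.36

Standard total = 90,000; weights = 0.2378, 0.1478, 0.2300, 0.1611, 0.1211, 0.1022.
Standardized rate: 0.2378×1365.6 + 0.1478×1300.7 + 0.2300×656.8 + 0.1611×632.5 + 0.1211×1132.4 + 0.1022×1548.8 = 1065.3587 per 100,000.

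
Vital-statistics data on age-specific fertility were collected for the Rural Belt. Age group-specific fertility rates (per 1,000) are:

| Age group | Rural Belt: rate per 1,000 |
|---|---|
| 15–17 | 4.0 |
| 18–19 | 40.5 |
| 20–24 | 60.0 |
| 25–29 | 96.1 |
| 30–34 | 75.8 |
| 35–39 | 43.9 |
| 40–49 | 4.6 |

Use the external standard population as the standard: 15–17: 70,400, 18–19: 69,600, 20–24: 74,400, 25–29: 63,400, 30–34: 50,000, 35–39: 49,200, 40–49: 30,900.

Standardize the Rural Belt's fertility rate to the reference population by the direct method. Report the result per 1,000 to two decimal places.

Standard total = 407,900; weights = 0.1726, 0.1706, 0.1824, 0.1554, 0.1226, 0.1206, 0.0758.
Standardized rate: 0.1726×4.0 + 0.1706×40.5 + 0.1824×60.0 + 0.1554×96.1 + 0.1226×75.8 + 0.1206×43.9 + 0.0758×4.6 = 48.4167 per 1,000.

48.42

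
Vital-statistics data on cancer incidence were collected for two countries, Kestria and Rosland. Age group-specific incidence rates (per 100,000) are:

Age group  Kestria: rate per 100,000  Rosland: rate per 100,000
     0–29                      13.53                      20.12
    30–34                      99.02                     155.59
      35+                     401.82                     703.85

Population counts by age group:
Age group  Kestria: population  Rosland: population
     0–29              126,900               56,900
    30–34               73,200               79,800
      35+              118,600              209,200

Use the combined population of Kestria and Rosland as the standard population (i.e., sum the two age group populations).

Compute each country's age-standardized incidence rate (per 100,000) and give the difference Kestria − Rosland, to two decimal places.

-163.82

Combined standard total = 664,600; weights = 0.2766, 0.2302, 0.4932.
Kestria: 0.2766×13.53 + 0.2302×99.02 + 0.4932×401.82 = 224.7269 per 100,000.
Rosland: 0.2766×20.12 + 0.2302×155.59 + 0.4932×703.85 = 388.5425 per 100,000.
Difference = 224.7269 − 388.5425 = -163.8157.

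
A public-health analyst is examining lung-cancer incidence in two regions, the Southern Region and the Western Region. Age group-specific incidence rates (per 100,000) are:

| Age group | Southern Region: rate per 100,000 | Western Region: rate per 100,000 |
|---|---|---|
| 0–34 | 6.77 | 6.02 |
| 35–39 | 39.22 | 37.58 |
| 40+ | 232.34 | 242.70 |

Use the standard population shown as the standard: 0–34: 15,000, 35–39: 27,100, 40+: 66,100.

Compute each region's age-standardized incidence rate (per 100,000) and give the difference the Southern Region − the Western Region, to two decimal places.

-5.81

Standard total = 108,200; weights = 0.1386, 0.2505, 0.6109.
The Southern Region: 0.1386×6.77 + 0.2505×39.22 + 0.6109×232.34 = 152.6995 per 100,000.
The Western Region: 0.1386×6.02 + 0.2505×37.58 + 0.6109×242.70 = 158.5138 per 100,000.
Difference = 152.6995 − 158.5138 = -5.8143.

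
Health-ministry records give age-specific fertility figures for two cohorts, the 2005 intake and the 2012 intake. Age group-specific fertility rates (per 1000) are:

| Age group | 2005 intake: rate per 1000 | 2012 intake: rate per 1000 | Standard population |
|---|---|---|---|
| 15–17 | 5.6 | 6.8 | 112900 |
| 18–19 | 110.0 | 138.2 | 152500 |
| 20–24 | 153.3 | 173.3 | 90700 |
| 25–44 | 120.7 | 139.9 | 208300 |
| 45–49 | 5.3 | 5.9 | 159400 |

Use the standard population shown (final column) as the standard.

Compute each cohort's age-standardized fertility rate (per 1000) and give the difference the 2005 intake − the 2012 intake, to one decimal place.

Standard total = 723800; weights = 0.1560, 0.2107, 0.1253, 0.2878, 0.2202.
The 2005 intake: 0.1560×5.6 + 0.2107×110.0 + 0.1253×153.3 + 0.2878×120.7 + 0.2202×5.3 = 79.1630 per 1000.
The 2012 intake: 0.1560×6.8 + 0.2107×138.2 + 0.1253×173.3 + 0.2878×139.9 + 0.2202×5.9 = 93.4556 per 1000.
Difference = 79.1630 − 93.4556 = -14.2926.

-14.3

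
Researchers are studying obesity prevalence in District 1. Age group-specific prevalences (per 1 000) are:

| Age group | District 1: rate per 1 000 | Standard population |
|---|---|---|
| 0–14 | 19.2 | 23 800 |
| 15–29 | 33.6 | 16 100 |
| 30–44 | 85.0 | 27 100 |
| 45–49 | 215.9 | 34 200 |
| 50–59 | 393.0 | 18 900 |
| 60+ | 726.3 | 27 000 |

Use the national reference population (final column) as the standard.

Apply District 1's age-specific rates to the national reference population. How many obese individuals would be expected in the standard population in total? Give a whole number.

Expected obese individuals = Σ (standard pop × age-specific rate ÷ 1 000)
= 23 800×19.2/1 000 + 16 100×33.6/1 000 + 27 100×85.0/1 000 + 34 200×215.9/1 000 + 18 900×393.0/1 000 + 27 000×726.3/1 000
= 456.96 + 540.96 + 2303.50 + 7383.78 + 7427.70 + 19610.10 = 37723.00.

37723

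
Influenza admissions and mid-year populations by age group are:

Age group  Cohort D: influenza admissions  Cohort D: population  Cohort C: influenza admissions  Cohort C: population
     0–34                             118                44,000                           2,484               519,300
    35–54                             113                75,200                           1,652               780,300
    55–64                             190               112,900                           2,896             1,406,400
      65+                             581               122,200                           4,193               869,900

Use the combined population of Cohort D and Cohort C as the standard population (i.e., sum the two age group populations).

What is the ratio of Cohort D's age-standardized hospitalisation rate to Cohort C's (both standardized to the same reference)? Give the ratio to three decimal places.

0.811

Age-specific rates per 100,000 for Cohort D: 268.18, 150.27, 168.29, 475.45.
For Cohort C: 478.34, 211.71, 205.92, 482.01.
Combined standard total = 3,930,200; weights = 0.1433, 0.2177, 0.3866, 0.2524.
Cohort D: 0.1433×268.18 + 0.2177×150.27 + 0.3866×168.29 + 0.2524×475.45 = 256.2203 per 100,000.
Cohort C: 0.1433×478.34 + 0.2177×211.71 + 0.3866×205.92 + 0.2524×482.01 = 315.9170 per 100,000.
Ratio = 256.2203 ÷ 315.9170 = 0.81104.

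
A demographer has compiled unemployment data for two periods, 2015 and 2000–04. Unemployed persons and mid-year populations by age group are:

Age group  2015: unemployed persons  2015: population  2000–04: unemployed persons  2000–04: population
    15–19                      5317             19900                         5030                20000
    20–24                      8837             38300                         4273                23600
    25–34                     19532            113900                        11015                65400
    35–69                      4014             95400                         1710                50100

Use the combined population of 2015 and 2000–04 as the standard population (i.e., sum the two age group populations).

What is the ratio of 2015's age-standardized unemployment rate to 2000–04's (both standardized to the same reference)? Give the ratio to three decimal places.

Age-specific rates per 1000 for 2015: 267.186, 230.731, 171.484, 42.075.
For 2000–04: 251.500, 181.059, 168.425, 34.132.
Combined standard total = 426600; weights = 0.0935, 0.1451, 0.4203, 0.3411.
2015: 0.0935×267.186 + 0.1451×230.731 + 0.4203×171.484 + 0.3411×42.075 = 144.8945 per 1000.
2000–04: 0.0935×251.500 + 0.1451×181.059 + 0.4203×168.425 + 0.3411×34.132 = 132.2250 per 1000.
Ratio = 144.8945 ÷ 132.2250 = 1.09582.

1.096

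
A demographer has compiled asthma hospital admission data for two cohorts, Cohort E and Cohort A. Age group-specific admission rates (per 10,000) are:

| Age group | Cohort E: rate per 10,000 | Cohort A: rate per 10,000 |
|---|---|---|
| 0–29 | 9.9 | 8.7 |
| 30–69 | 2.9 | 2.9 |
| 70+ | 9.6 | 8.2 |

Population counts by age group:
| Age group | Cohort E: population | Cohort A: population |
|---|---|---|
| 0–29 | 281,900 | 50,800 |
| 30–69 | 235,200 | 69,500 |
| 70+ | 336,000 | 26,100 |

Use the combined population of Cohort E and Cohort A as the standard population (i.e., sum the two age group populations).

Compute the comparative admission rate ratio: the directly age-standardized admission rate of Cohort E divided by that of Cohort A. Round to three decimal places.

Combined standard total = 999,500; weights = 0.3329, 0.3049, 0.3623.
Cohort E: 0.3329×9.9 + 0.3049×2.9 + 0.3623×9.6 = 7.6573 per 10,000.
Cohort A: 0.3329×8.7 + 0.3049×2.9 + 0.3623×8.2 = 6.7507 per 10,000.
Ratio = 7.6573 ÷ 6.7507 = 1.13430.

1.134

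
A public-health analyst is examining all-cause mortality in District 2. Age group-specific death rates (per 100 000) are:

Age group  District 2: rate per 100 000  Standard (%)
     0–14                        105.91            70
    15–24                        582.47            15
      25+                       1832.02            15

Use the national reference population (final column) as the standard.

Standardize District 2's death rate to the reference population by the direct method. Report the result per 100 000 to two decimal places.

436.31

Standard weights: 0.70, 0.15, 0.15.
Standardized rate: 0.7000×105.91 + 0.1500×582.47 + 0.1500×1832.02 = 436.3105 per 100 000.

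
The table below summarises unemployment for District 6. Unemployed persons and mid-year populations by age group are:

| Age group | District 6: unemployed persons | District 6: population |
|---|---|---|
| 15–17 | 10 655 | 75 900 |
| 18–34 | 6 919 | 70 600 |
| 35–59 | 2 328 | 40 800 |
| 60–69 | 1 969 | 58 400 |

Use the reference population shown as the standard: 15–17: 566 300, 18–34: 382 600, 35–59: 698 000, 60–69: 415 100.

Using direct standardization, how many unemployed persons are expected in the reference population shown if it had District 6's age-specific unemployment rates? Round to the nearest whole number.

Age-specific rates per 1 000 for District 6: 140.382, 98.003, 57.059, 33.716.
Expected unemployed persons = Σ (standard pop × age-specific rate ÷ 1 000)
= 566 300×140.382/1 000 + 382 600×98.003/1 000 + 698 000×57.059/1 000 + 415 100×33.716/1 000
= 79498.37 + 37495.88 + 39827.06 + 13995.41 = 170816.72.

170817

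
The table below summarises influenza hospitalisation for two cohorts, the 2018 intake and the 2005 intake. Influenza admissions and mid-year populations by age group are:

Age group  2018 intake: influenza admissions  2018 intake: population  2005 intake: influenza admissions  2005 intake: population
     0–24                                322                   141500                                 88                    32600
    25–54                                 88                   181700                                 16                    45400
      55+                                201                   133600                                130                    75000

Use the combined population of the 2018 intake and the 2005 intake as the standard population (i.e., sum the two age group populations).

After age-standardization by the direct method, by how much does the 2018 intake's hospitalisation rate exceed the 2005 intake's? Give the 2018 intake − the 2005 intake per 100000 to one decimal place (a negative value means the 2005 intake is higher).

Age-specific rates per 100000 for the 2018 intake: 227.56, 48.43, 150.45.
For the 2005 intake: 269.94, 35.24, 173.33.
Combined standard total = 609800; weights = 0.2855, 0.3724, 0.3421.
The 2018 intake: 0.2855×227.56 + 0.3724×48.43 + 0.3421×150.45 = 134.4719 per 100000.
The 2005 intake: 0.2855×269.94 + 0.3724×35.24 + 0.3421×173.33 = 149.4870 per 100000.
Difference = 134.4719 − 149.4870 = -15.0151.

-15.0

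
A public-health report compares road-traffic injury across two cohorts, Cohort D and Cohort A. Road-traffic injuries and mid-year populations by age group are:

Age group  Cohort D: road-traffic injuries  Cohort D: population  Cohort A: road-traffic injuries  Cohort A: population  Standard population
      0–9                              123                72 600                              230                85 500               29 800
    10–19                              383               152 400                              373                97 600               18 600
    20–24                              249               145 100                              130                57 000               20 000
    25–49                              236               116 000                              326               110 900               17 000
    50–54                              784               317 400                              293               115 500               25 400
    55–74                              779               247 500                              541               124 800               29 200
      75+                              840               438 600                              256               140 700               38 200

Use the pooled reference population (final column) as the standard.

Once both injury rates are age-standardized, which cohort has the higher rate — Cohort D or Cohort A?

Cohort A

Age-specific rates per 100 000 for Cohort D: 169.42, 251.31, 171.61, 203.45, 247.01, 314.75, 191.52.
For Cohort A: 269.01, 382.17, 228.07, 293.96, 253.68, 433.49, 181.95.
Standard total = 178 200; weights = 0.1672, 0.1044, 0.1122, 0.0954, 0.1425, 0.1639, 0.2144.
Cohort D: 0.1672×169.42 + 0.1044×251.31 + 0.1122×171.61 + 0.0954×203.45 + 0.1425×247.01 + 0.1639×314.75 + 0.2144×191.52 = 221.0691 per 100 000.
Cohort A: 0.1672×269.01 + 0.1044×382.17 + 0.1122×228.07 + 0.0954×293.96 + 0.1425×253.68 + 0.1639×433.49 + 0.2144×181.95 = 284.7101 per 100 000.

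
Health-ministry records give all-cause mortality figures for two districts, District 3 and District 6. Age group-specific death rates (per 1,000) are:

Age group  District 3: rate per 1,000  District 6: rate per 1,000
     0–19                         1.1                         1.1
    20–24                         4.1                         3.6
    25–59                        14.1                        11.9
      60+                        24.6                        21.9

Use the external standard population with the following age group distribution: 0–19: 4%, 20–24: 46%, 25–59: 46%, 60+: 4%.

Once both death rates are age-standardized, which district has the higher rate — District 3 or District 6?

Standard weights: 0.04, 0.46, 0.46, 0.04.
District 3: 0.0400×1.1 + 0.4600×4.1 + 0.4600×14.1 + 0.0400×24.6 = 9.4000 per 1,000.
District 6: 0.0400×1.1 + 0.4600×3.6 + 0.4600×11.9 + 0.0400×21.9 = 8.0500 per 1,000.

District 3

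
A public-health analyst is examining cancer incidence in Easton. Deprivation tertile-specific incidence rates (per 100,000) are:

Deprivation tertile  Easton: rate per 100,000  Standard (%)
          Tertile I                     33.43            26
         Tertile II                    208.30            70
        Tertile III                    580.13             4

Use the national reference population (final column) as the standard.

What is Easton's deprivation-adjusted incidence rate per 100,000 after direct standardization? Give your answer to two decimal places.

177.71

Standard weights: 0.26, 0.70, 0.04.
Standardized rate: 0.2600×33.43 + 0.7000×208.30 + 0.0400×580.13 = 177.7070 per 100,000.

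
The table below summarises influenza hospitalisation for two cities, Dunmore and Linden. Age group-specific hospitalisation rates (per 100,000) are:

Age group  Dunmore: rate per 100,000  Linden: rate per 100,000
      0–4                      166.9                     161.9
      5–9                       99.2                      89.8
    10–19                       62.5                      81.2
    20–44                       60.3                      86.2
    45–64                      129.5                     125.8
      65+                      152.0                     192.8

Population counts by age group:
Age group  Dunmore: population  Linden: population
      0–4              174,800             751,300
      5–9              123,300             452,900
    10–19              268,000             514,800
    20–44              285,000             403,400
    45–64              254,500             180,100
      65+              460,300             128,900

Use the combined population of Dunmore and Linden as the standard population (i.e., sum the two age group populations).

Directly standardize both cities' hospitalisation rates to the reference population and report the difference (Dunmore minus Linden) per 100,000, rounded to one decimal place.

-11.2

Combined standard total = 3,997,300; weights = 0.2317, 0.1441, 0.1958, 0.1722, 0.1087, 0.1474.
Dunmore: 0.2317×166.9 + 0.1441×99.2 + 0.1958×62.5 + 0.1722×60.3 + 0.1087×129.5 + 0.1474×152.0 = 112.0756 per 100,000.
Linden: 0.2317×161.9 + 0.1441×89.8 + 0.1958×81.2 + 0.1722×86.2 + 0.1087×125.8 + 0.1474×192.8 = 123.2963 per 100,000.
Difference = 112.0756 − 123.2963 = -11.2207.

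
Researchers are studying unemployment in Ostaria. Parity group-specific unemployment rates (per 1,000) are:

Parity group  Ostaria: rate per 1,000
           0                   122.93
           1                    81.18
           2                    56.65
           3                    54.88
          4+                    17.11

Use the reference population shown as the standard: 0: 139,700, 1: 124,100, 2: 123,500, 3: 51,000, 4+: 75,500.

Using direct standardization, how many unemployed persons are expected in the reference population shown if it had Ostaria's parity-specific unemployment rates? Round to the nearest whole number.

Expected unemployed persons = Σ (standard pop × parity-specific rate ÷ 1,000)
= 139,700×122.93/1,000 + 124,100×81.18/1,000 + 123,500×56.65/1,000 + 51,000×54.88/1,000 + 75,500×17.11/1,000
= 17173.32 + 10074.44 + 6996.27 + 2798.88 + 1291.81 = 38334.72.

38335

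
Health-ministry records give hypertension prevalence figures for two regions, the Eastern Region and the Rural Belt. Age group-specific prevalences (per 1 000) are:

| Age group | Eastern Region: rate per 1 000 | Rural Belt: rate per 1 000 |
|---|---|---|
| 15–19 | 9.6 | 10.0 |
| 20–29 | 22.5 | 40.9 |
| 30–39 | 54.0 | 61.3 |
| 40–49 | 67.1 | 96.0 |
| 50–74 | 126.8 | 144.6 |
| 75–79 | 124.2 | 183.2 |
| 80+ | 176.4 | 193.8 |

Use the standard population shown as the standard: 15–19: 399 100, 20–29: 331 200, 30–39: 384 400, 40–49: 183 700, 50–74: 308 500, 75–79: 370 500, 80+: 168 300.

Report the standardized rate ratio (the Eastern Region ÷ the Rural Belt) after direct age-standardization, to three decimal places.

0.781

Standard total = 2 145 700; weights = 0.1860, 0.1544, 0.1791, 0.0856, 0.1438, 0.1727, 0.0784.
The Eastern Region: 0.1860×9.6 + 0.1544×22.5 + 0.1791×54.0 + 0.0856×67.1 + 0.1438×126.8 + 0.1727×124.2 + 0.0784×176.4 = 74.1899 per 1 000.
The Rural Belt: 0.1860×10.0 + 0.1544×40.9 + 0.1791×61.3 + 0.0856×96.0 + 0.1438×144.6 + 0.1727×183.2 + 0.0784×193.8 = 94.9980 per 1 000.
Ratio = 74.1899 ÷ 94.9980 = 0.78096.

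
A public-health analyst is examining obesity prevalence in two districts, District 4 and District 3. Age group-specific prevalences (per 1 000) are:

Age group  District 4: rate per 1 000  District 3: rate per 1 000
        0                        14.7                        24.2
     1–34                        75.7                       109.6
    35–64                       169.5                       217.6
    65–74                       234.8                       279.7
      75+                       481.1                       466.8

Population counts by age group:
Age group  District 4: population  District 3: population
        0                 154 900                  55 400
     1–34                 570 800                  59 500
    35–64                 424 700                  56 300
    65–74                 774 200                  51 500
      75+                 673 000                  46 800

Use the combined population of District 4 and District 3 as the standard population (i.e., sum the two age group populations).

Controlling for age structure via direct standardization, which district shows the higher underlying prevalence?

District 3

Combined standard total = 2 867 100; weights = 0.0733, 0.2198, 0.1678, 0.2880, 0.2511.
District 4: 0.0733×14.7 + 0.2198×75.7 + 0.1678×169.5 + 0.2880×234.8 + 0.2511×481.1 = 234.5592 per 1 000.
District 3: 0.0733×24.2 + 0.2198×109.6 + 0.1678×217.6 + 0.2880×279.7 + 0.2511×466.8 = 260.1188 per 1 000.
The crude rates (239.85 vs 209.14) would put District 4 higher, but that reflects its age composition; once standardized to a common age structure, District 3 has the higher underlying rate.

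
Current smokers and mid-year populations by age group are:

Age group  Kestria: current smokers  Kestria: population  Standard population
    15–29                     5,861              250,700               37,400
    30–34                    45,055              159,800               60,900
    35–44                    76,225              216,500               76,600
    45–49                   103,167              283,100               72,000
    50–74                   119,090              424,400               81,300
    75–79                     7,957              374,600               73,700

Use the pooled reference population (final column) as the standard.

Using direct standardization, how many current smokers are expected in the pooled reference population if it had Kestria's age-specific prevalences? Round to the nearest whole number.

95631

Age-specific rates per 1,000 for Kestria: 23.379, 281.946, 352.079, 364.419, 280.608, 21.241.
Expected current smokers = Σ (standard pop × age-specific rate ÷ 1,000)
= 37,400×23.379/1,000 + 60,900×281.946/1,000 + 76,600×352.079/1,000 + 72,000×364.419/1,000 + 81,300×280.608/1,000 + 73,700×21.241/1,000
= 874.36 + 17170.52 + 26969.21 + 26238.16 + 22813.42 + 1565.49 = 95631.17.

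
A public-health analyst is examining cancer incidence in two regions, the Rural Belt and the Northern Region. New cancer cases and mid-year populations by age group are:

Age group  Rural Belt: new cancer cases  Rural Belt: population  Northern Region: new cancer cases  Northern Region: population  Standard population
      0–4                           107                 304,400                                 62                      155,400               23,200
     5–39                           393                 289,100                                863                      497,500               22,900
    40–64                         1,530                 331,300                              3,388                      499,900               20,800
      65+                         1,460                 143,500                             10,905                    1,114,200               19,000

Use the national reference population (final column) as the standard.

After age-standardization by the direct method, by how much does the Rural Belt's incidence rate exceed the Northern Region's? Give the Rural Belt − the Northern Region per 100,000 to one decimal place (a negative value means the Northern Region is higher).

-55.0

Age-specific rates per 100,000 for the Rural Belt: 35.15, 135.94, 461.82, 1017.42.
For the Northern Region: 39.90, 173.47, 677.74, 978.73.
Standard total = 85,900; weights = 0.2701, 0.2666, 0.2421, 0.2212.
The Rural Belt: 0.2701×35.15 + 0.2666×135.94 + 0.2421×461.82 + 0.2212×1017.42 = 382.5997 per 100,000.
The Northern Region: 0.2701×39.90 + 0.2666×173.47 + 0.2421×677.74 + 0.2212×978.73 = 437.6108 per 100,000.
Difference = 382.5997 − 437.6108 = -55.0110.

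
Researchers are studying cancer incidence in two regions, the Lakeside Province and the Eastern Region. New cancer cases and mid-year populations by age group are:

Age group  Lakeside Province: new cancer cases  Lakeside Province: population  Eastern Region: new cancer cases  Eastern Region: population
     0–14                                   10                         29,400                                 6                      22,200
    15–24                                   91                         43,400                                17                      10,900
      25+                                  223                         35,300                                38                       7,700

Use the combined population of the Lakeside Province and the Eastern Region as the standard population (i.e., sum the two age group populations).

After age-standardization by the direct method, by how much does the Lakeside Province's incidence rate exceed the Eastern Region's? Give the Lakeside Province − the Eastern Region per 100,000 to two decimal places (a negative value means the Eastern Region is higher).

61.93

Age-specific rates per 100,000 for the Lakeside Province: 34.01, 209.68, 631.73.
For the Eastern Region: 27.03, 155.96, 493.51.
Combined standard total = 148,900; weights = 0.3465, 0.3647, 0.2888.
The Lakeside Province: 0.3465×34.01 + 0.3647×209.68 + 0.2888×631.73 = 270.6843 per 100,000.
The Eastern Region: 0.3465×27.03 + 0.3647×155.96 + 0.2888×493.51 = 208.7588 per 100,000.
Difference = 270.6843 − 208.7588 = 61.9255.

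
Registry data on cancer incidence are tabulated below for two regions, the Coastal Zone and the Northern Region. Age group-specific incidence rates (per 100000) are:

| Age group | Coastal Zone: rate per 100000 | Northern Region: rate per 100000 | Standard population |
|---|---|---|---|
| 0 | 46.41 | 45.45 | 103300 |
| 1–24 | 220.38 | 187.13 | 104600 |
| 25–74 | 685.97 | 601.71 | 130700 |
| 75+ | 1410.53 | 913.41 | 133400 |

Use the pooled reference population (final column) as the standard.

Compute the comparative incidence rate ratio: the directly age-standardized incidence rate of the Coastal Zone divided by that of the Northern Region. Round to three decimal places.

1.360

Standard total = 472000; weights = 0.2189, 0.2216, 0.2769, 0.2826.
The Coastal Zone: 0.2189×46.41 + 0.2216×220.38 + 0.2769×685.97 + 0.2826×1410.53 = 647.5993 per 100000.
The Northern Region: 0.2189×45.45 + 0.2216×187.13 + 0.2769×601.71 + 0.2826×913.41 = 476.1889 per 100000.
Ratio = 647.5993 ÷ 476.1889 = 1.35996.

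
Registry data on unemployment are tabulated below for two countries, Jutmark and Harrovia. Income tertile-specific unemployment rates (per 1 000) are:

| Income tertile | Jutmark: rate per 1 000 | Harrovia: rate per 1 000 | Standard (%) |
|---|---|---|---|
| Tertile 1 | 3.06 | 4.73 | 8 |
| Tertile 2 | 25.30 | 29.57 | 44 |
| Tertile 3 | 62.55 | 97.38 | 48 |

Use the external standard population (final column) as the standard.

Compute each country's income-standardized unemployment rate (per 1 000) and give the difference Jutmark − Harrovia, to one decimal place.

-18.7

Standard weights: 0.08, 0.44, 0.48.
Jutmark: 0.0800×3.06 + 0.4400×25.30 + 0.4800×62.55 = 41.4008 per 1 000.
Harrovia: 0.0800×4.73 + 0.4400×29.57 + 0.4800×97.38 = 60.1316 per 1 000.
Difference = 41.4008 − 60.1316 = -18.7308.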